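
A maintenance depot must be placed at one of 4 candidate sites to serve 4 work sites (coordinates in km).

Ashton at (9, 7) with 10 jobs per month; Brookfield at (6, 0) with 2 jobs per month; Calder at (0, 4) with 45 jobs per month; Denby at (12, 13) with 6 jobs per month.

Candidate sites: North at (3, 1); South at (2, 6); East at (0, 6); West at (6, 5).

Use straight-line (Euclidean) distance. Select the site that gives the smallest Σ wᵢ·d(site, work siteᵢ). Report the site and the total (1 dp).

East, total 280.9 km

Total weighted distance at each candidate:
  North (3, 1): total = 372.1
  South (2, 6): total = 285.7
  East (0, 6): total = 280.9
  West (6, 5): total = 379.8
Minimum is at East with total 280.9 km.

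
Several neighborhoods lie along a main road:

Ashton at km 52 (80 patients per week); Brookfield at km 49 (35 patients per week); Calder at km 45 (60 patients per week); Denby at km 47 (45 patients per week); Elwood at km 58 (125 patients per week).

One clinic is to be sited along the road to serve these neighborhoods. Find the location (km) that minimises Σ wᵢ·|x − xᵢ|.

x = 52

For a sum of weighted absolute distances on a line, the optimum is the weighted median (not the mean). Total weight W = 345; half-weight = 172.5.
Sort by position and accumulate weight:
  km 45 (Calder, w=60) → cum 60
  km 47 (Denby, w=45) → cum 105
  km 49 (Brookfield, w=35) → cum 140
  km 52 (Ashton, w=80) → cum 220  ≥ 172.5 → median here
  km 58 (Elwood, w=125) → cum 345
Optimal location: km 52.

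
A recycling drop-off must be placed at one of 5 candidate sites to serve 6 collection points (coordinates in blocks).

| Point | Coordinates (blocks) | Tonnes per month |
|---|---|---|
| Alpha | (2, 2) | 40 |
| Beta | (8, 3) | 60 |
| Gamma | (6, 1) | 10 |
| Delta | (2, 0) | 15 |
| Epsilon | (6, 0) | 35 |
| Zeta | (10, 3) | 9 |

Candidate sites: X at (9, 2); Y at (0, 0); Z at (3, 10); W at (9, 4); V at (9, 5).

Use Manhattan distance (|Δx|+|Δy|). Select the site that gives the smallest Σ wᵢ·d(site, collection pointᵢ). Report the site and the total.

X, total 768 blocks

Total weighted distance at each candidate:
  X (9, 2): total = 768
  Y (0, 0): total = 1247
  Z (3, 10): total = 1946
  W (9, 4): total = 968
  V (9, 5): total = 1137
Minimum is at X with total 768 blocks.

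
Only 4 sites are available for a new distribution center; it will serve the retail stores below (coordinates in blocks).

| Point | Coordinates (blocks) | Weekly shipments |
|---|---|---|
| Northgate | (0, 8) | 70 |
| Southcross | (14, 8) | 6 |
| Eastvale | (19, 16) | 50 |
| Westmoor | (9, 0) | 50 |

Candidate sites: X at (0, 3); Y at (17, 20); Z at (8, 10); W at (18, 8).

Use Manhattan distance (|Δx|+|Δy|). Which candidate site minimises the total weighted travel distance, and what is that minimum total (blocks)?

Total weighted distance at each candidate:
  X (0, 3): total = 2664
  Y (17, 20): total = 3820
  Z (8, 10): total = 2148
  W (18, 8): total = 2584
Minimum is at Z with total 2148 blocks.

Z, total 2148 blocks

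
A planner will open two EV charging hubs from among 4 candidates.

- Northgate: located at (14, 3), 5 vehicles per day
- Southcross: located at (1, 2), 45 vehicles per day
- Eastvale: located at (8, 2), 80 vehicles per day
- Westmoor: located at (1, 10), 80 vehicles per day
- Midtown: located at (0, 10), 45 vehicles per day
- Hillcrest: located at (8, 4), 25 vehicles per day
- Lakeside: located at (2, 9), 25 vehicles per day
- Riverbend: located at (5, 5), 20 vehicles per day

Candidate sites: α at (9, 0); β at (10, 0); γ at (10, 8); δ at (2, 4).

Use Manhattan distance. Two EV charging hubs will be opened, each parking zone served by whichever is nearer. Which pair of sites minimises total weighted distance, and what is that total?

Evaluate every pair (each demand assigned to the nearer of the two):
  {α, δ}: total = 1665
  {β, δ}: total = 1765
  {γ, δ}: total = 2095
  {α, γ}: total = 2660
  {β, γ}: total = 2805
  {α, β}: total = 3725
Best pair: {α, δ} with total 1665.

{α, δ}, total 1665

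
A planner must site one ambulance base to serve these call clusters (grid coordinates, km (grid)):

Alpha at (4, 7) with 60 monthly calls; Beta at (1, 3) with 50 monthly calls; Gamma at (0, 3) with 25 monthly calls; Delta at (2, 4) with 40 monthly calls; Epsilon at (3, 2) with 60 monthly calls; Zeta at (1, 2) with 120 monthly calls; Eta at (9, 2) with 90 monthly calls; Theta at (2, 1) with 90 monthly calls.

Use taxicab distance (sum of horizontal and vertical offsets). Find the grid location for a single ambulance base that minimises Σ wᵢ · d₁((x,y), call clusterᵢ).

Manhattan distance separates: Σwᵢ(|x−xᵢ|+|y−yᵢ|) = Σwᵢ|x−xᵢ| + Σwᵢ|y−yᵢ|, so x and y are optimised independently as 1-D weighted medians.
Total weight W = 535; half = 267.5.
x-coordinate, sorted with cumulative weight:
  x=0 (Gamma, w=25) cum 25
  x=1 (Beta, w=50) cum 75
  x=1 (Zeta, w=120) cum 195
  x=2 (Delta, w=40) cum 235
  x=2 (Theta, w=90) cum 325  ← median
  x=3 (Epsilon, w=60) cum 385
  x=4 (Alpha, w=60) cum 445
  x=9 (Eta, w=90) cum 535
⇒ x* = 2
y-coordinate, sorted with cumulative weight:
  y=1 (Theta, w=90) cum 90
  y=2 (Epsilon, w=60) cum 150
  y=2 (Zeta, w=120) cum 270  ← median
  y=2 (Eta, w=90) cum 360
  y=3 (Beta, w=50) cum 410
  y=3 (Gamma, w=25) cum 435
  y=4 (Delta, w=40) cum 475
  y=7 (Alpha, w=60) cum 535
⇒ y* = 2

(2, 2)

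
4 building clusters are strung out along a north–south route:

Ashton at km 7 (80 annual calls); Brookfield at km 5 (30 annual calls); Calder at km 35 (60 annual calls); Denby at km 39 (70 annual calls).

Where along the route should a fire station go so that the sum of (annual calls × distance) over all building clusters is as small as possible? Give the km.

For a sum of weighted absolute distances on a line, the optimum is the weighted median (not the mean). Total weight W = 240; half-weight = 120.
Sort by position and accumulate weight:
  km 5 (Brookfield, w=30) → cum 30
  km 7 (Ashton, w=80) → cum 110
  km 35 (Calder, w=60) → cum 170  ≥ 120 → median here
  km 39 (Denby, w=70) → cum 240
Optimal location: km 35.

x = 35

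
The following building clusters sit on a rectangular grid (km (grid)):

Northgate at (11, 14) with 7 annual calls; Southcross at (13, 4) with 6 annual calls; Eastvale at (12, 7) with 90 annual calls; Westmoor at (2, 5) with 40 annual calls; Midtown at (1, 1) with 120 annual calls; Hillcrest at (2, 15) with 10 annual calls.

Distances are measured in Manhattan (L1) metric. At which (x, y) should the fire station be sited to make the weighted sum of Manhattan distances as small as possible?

Manhattan distance separates: Σwᵢ(|x−xᵢ|+|y−yᵢ|) = Σwᵢ|x−xᵢ| + Σwᵢ|y−yᵢ|, so x and y are optimised independently as 1-D weighted medians.
Total weight W = 273; half = 136.5.
x-coordinate, sorted with cumulative weight:
  x=1 (Midtown, w=120) cum 120
  x=2 (Westmoor, w=40) cum 160  ← median
  x=2 (Hillcrest, w=10) cum 170
  x=11 (Northgate, w=7) cum 177
  x=12 (Eastvale, w=90) cum 267
  x=13 (Southcross, w=6) cum 273
⇒ x* = 2
y-coordinate, sorted with cumulative weight:
  y=1 (Midtown, w=120) cum 120
  y=4 (Southcross, w=6) cum 126
  y=5 (Westmoor, w=40) cum 166  ← median
  y=7 (Eastvale, w=90) cum 256
  y=14 (Northgate, w=7) cum 263
  y=15 (Hillcrest, w=10) cum 273
⇒ y* = 5

(2, 5)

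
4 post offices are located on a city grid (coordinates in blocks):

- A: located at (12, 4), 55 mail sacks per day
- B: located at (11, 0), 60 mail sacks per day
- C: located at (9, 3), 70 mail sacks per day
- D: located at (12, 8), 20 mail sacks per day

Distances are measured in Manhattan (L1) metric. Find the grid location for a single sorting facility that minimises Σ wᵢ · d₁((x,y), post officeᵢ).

Manhattan distance separates: Σwᵢ(|x−xᵢ|+|y−yᵢ|) = Σwᵢ|x−xᵢ| + Σwᵢ|y−yᵢ|, so x and y are optimised independently as 1-D weighted medians.
Total weight W = 205; half = 102.5.
x-coordinate, sorted with cumulative weight:
  x=9 (C, w=70) cum 70
  x=11 (B, w=60) cum 130  ← median
  x=12 (A, w=55) cum 185
  x=12 (D, w=20) cum 205
⇒ x* = 11
y-coordinate, sorted with cumulative weight:
  y=0 (B, w=60) cum 60
  y=3 (C, w=70) cum 130  ← median
  y=4 (A, w=55) cum 185
  y=8 (D, w=20) cum 205
⇒ y* = 3

(11, 3)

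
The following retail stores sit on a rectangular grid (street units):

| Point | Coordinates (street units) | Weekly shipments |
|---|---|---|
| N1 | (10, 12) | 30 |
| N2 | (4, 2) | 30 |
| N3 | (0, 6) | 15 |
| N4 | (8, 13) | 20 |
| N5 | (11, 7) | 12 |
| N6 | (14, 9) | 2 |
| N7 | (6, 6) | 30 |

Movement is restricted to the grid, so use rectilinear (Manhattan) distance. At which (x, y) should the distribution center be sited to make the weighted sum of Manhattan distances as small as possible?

Manhattan distance separates: Σwᵢ(|x−xᵢ|+|y−yᵢ|) = Σwᵢ|x−xᵢ| + Σwᵢ|y−yᵢ|, so x and y are optimised independently as 1-D weighted medians.
Total weight W = 139; half = 69.5.
x-coordinate, sorted with cumulative weight:
  x=0 (N3, w=15) cum 15
  x=4 (N2, w=30) cum 45
  x=6 (N7, w=30) cum 75  ← median
  x=8 (N4, w=20) cum 95
  x=10 (N1, w=30) cum 125
  x=11 (N5, w=12) cum 137
  x=14 (N6, w=2) cum 139
⇒ x* = 6
y-coordinate, sorted with cumulative weight:
  y=2 (N2, w=30) cum 30
  y=6 (N3, w=15) cum 45
  y=6 (N7, w=30) cum 75  ← median
  y=7 (N5, w=12) cum 87
  y=9 (N6, w=2) cum 89
  y=12 (N1, w=30) cum 119
  y=13 (N4, w=20) cum 139
⇒ y* = 6

(6, 6)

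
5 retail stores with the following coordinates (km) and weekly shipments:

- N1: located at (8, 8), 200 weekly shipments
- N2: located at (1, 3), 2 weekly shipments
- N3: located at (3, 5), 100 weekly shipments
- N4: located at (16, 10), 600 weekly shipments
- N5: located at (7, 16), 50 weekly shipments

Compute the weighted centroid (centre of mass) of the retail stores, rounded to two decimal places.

(12.45, 9.36)

The minimiser of Σwᵢ‖p−pᵢ‖² is the weighted centroid p* = (Σwᵢpᵢ)/(Σwᵢ).
Σwᵢ = 952.
Σwᵢxᵢ = 200·8 + 2·1 + 100·3 + 600·16 + 50·7 = 11852.
Σwᵢyᵢ = 200·8 + 2·3 + 100·5 + 600·10 + 50·16 = 8906.
x* = 11852/952 = 12.45, y* = 8906/952 = 9.36.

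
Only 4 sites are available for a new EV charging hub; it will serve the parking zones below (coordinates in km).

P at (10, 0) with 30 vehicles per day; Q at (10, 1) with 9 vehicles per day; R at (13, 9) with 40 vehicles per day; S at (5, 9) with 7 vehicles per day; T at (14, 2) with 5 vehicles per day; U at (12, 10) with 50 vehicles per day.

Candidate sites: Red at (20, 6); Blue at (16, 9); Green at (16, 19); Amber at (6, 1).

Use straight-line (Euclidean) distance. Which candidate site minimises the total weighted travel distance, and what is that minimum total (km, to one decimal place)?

Total weighted distance at each candidate:
  Red (20, 6): total = 1345.5
  Blue (16, 9): total = 854.1
  Green (16, 19): total = 1868.2
  Amber (6, 1): total = 1222.5
Minimum is at Blue with total 854.1 km.

Blue, total 854.1 km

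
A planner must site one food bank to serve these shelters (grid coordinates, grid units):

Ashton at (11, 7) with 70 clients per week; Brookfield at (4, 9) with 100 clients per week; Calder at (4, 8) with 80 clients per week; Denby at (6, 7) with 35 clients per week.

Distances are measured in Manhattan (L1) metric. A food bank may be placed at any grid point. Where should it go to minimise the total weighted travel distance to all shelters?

(4, 8)

Manhattan distance separates: Σwᵢ(|x−xᵢ|+|y−yᵢ|) = Σwᵢ|x−xᵢ| + Σwᵢ|y−yᵢ|, so x and y are optimised independently as 1-D weighted medians.
Total weight W = 285; half = 142.5.
x-coordinate, sorted with cumulative weight:
  x=4 (Brookfield, w=100) cum 100
  x=4 (Calder, w=80) cum 180  ← median
  x=6 (Denby, w=35) cum 215
  x=11 (Ashton, w=70) cum 285
⇒ x* = 4
y-coordinate, sorted with cumulative weight:
  y=7 (Ashton, w=70) cum 70
  y=7 (Denby, w=35) cum 105
  y=8 (Calder, w=80) cum 185  ← median
  y=9 (Brookfield, w=100) cum 285
⇒ y* = 8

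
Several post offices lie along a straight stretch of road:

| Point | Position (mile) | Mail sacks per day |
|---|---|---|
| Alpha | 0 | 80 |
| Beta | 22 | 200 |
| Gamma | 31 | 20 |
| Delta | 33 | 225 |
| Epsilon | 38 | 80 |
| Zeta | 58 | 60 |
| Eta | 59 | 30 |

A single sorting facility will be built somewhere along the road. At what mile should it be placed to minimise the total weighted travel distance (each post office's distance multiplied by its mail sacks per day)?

x = 33

For a sum of weighted absolute distances on a line, the optimum is the weighted median (not the mean). Total weight W = 695; half-weight = 347.5.
Sort by position and accumulate weight:
  mile 0 (Alpha, w=80) → cum 80
  mile 22 (Beta, w=200) → cum 280
  mile 31 (Gamma, w=20) → cum 300
  mile 33 (Delta, w=225) → cum 525  ≥ 347.5 → median here
  mile 38 (Epsilon, w=80) → cum 605
  mile 58 (Zeta, w=60) → cum 665
  mile 59 (Eta, w=30) → cum 695
Optimal location: mile 33.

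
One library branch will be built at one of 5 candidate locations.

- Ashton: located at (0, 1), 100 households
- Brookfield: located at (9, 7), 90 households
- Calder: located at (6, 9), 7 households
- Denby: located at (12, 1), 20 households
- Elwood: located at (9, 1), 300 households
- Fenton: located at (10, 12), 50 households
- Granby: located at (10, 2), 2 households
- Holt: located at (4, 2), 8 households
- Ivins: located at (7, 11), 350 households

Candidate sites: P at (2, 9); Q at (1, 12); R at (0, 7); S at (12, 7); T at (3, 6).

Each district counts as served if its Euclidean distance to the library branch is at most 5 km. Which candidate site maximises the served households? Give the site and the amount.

Coverage radius r = 5 km; a point is covered iff (Δx)²+(Δy)² ≤ 5² = 25.
  P (2, 9): covers {Calder} → 7
  Q (1, 12): covers {none} → 0
  R (0, 7): covers {none} → 0
  S (12, 7): covers {Brookfield} → 90
  T (3, 6): covers {Calder, Holt} → 15
Maximum coverage at S: 90 households.

S, covering 90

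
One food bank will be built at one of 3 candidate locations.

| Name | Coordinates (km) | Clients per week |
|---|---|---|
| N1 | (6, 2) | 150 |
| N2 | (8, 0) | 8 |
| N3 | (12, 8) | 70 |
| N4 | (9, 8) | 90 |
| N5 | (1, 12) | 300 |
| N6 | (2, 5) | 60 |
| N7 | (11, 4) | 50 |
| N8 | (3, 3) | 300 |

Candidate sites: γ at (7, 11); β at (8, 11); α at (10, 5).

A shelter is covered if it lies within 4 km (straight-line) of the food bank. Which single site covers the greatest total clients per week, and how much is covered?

α, covering 210

Coverage radius r = 4 km; a point is covered iff (Δx)²+(Δy)² ≤ 4² = 16.
  γ (7, 11): covers {N4} → 90
  β (8, 11): covers {N4} → 90
  α (10, 5): covers {N3, N4, N7} → 210
Maximum coverage at α: 210 clients per week.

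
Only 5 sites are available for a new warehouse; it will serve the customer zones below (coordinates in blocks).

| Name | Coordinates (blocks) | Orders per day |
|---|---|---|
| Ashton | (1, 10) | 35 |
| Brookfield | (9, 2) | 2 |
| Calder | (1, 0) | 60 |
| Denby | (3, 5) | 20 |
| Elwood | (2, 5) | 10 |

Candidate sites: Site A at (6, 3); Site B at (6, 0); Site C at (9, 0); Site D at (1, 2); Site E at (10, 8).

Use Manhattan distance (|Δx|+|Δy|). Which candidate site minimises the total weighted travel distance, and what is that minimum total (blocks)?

Total weighted distance at each candidate:
  Site A (6, 3): total = 1068
  Site B (6, 0): total = 1085
  Site C (9, 0): total = 1454
  Site D (1, 2): total = 556
  Site E (10, 8): total = 1729
Minimum is at Site D with total 556 blocks.

Site D, total 556 blocks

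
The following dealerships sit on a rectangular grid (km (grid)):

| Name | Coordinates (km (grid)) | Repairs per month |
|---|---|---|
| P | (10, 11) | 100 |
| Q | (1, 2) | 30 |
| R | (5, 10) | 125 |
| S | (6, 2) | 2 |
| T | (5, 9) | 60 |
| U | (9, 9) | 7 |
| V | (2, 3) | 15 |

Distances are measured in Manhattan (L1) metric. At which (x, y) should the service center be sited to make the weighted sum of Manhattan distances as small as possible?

(5, 10)

Manhattan distance separates: Σwᵢ(|x−xᵢ|+|y−yᵢ|) = Σwᵢ|x−xᵢ| + Σwᵢ|y−yᵢ|, so x and y are optimised independently as 1-D weighted medians.
Total weight W = 339; half = 169.5.
x-coordinate, sorted with cumulative weight:
  x=1 (Q, w=30) cum 30
  x=2 (V, w=15) cum 45
  x=5 (R, w=125) cum 170  ← median
  x=5 (T, w=60) cum 230
  x=6 (S, w=2) cum 232
  x=9 (U, w=7) cum 239
  x=10 (P, w=100) cum 339
⇒ x* = 5
y-coordinate, sorted with cumulative weight:
  y=2 (Q, w=30) cum 30
  y=2 (S, w=2) cum 32
  y=3 (V, w=15) cum 47
  y=9 (T, w=60) cum 107
  y=9 (U, w=7) cum 114
  y=10 (R, w=125) cum 239  ← median
  y=11 (P, w=100) cum 339
⇒ y* = 10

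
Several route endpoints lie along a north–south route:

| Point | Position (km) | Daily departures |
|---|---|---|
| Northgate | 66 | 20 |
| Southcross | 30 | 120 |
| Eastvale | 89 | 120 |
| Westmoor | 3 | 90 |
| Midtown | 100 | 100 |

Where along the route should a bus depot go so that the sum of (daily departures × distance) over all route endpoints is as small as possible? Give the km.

x = 66

For a sum of weighted absolute distances on a line, the optimum is the weighted median (not the mean). Total weight W = 450; half-weight = 225.
Sort by position and accumulate weight:
  km 3 (Westmoor, w=90) → cum 90
  km 30 (Southcross, w=120) → cum 210
  km 66 (Northgate, w=20) → cum 230  ≥ 225 → median here
  km 89 (Eastvale, w=120) → cum 350
  km 100 (Midtown, w=100) → cum 450
Optimal location: km 66.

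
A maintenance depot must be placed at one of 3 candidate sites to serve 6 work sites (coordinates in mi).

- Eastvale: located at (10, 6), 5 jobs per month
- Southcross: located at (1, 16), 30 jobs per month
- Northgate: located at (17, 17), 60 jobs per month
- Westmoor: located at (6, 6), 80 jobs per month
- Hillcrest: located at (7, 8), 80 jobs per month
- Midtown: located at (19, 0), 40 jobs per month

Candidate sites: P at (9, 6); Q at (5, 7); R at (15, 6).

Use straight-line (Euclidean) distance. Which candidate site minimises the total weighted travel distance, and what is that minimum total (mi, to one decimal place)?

P, total 2138.0 mi

Total weighted distance at each candidate:
  P (9, 6): total = 2138.0
  Q (5, 7): total = 2176.3
  R (15, 6): total = 2880.1
Minimum is at P with total 2138.0 mi.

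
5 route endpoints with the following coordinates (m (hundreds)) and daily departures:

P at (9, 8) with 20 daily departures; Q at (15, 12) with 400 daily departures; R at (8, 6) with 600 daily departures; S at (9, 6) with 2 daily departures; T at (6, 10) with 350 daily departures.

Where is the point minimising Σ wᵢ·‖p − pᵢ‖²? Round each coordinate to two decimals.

The minimiser of Σwᵢ‖p−pᵢ‖² is the weighted centroid p* = (Σwᵢpᵢ)/(Σwᵢ).
Σwᵢ = 1372.
Σwᵢxᵢ = 20·9 + 400·15 + 600·8 + 2·9 + 350·6 = 13098.
Σwᵢyᵢ = 20·8 + 400·12 + 600·6 + 2·6 + 350·10 = 12072.
x* = 13098/1372 = 9.55, y* = 12072/1372 = 8.80.

(9.55, 8.80)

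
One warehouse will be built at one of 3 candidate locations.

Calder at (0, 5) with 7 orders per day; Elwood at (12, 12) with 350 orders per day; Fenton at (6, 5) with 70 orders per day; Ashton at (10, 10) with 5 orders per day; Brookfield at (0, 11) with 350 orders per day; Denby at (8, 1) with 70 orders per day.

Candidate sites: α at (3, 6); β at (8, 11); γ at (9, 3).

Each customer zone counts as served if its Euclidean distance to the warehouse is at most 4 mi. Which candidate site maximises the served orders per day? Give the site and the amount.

γ, covering 140

Coverage radius r = 4 mi; a point is covered iff (Δx)²+(Δy)² ≤ 4² = 16.
  α (3, 6): covers {Calder, Fenton} → 77
  β (8, 11): covers {Ashton} → 5
  γ (9, 3): covers {Fenton, Denby} → 140
Maximum coverage at γ: 140 orders per day.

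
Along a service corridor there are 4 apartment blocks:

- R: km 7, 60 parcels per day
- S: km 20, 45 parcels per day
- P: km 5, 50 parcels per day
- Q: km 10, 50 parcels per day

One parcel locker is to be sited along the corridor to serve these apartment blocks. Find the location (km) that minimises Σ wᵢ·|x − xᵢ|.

x = 7

For a sum of weighted absolute distances on a line, the optimum is the weighted median (not the mean). Total weight W = 205; half-weight = 102.5.
Sort by position and accumulate weight:
  km 5 (P, w=50) → cum 50
  km 7 (R, w=60) → cum 110  ≥ 102.5 → median here
  km 10 (Q, w=50) → cum 160
  km 20 (S, w=45) → cum 205
Optimal location: km 7.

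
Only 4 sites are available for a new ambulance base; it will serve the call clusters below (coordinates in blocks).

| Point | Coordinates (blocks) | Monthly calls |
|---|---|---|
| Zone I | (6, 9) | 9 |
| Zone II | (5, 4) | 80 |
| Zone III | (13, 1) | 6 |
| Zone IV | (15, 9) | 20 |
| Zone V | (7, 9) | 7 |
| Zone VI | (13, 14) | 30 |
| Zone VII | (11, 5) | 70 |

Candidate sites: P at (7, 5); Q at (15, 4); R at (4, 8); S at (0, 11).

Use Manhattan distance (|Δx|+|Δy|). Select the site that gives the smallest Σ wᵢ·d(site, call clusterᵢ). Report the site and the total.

Total weighted distance at each candidate:
  P (7, 5): total = 1343
  Q (15, 4): total = 1857
  R (4, 8): total = 1941
  S (0, 11): total = 3243
Minimum is at P with total 1343 blocks.

P, total 1343 blocks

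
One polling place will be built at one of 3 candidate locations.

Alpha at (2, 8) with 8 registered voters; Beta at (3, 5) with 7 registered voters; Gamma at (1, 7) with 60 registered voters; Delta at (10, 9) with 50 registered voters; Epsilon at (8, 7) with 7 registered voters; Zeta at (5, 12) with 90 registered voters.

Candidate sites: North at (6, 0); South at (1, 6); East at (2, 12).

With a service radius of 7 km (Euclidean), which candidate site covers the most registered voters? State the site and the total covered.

East, covering 158

Coverage radius r = 7 km; a point is covered iff (Δx)²+(Δy)² ≤ 7² = 49.
  North (6, 0): covers {Beta} → 7
  South (1, 6): covers {Alpha, Beta, Gamma} → 75
  East (2, 12): covers {Alpha, Gamma, Zeta} → 158
Maximum coverage at East: 158 registered voters.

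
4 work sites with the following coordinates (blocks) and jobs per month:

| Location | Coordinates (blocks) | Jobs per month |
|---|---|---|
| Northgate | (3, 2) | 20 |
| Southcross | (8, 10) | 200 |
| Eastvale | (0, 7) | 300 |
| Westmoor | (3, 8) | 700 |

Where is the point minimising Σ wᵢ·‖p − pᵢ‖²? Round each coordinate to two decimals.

(3.08, 7.98)

The minimiser of Σwᵢ‖p−pᵢ‖² is the weighted centroid p* = (Σwᵢpᵢ)/(Σwᵢ).
Σwᵢ = 1220.
Σwᵢxᵢ = 20·3 + 200·8 + 300·0 + 700·3 = 3760.
Σwᵢyᵢ = 20·2 + 200·10 + 300·7 + 700·8 = 9740.
x* = 3760/1220 = 3.08, y* = 9740/1220 = 7.98.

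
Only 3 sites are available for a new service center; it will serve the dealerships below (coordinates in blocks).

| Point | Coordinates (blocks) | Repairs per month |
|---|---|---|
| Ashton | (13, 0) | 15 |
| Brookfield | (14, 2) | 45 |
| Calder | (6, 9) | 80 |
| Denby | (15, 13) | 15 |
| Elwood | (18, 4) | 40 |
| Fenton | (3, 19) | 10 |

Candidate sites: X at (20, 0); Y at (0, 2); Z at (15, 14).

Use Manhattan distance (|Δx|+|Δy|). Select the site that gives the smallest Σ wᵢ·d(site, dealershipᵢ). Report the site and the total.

Total weighted distance at each candidate:
  X (20, 0): total = 3175
  Y (0, 2): total = 3285
  Z (15, 14): total = 2650
Minimum is at Z with total 2650 blocks.

Z, total 2650 blocks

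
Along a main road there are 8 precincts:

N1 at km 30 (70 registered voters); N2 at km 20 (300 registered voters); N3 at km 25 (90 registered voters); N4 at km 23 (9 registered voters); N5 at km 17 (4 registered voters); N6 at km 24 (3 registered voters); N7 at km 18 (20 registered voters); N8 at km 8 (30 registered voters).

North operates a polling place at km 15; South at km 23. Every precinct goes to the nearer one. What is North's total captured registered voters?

The indifferent point is the midpoint (15+23)/2 = 19; precincts left of it (closer to North at 15) go to North, those right go to South.
  N8 at 8 (w=30) → North
  N5 at 17 (w=4) → North
  N7 at 18 (w=20) → North
  N2 at 20 (w=300) → South
  N4 at 23 (w=9) → South
  N6 at 24 (w=3) → South
  N3 at 25 (w=90) → South
  N1 at 30 (w=70) → South
North captures 54; South captures 472.

54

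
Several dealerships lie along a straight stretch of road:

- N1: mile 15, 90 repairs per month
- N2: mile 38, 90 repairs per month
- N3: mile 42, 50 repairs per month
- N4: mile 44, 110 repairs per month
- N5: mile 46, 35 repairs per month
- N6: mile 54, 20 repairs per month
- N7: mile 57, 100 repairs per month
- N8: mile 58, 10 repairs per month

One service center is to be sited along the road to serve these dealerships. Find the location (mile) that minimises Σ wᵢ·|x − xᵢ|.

For a sum of weighted absolute distances on a line, the optimum is the weighted median (not the mean). Total weight W = 505; half-weight = 252.5.
Sort by position and accumulate weight:
  mile 15 (N1, w=90) → cum 90
  mile 38 (N2, w=90) → cum 180
  mile 42 (N3, w=50) → cum 230
  mile 44 (N4, w=110) → cum 340  ≥ 252.5 → median here
  mile 46 (N5, w=35) → cum 375
  mile 54 (N6, w=20) → cum 395
  mile 57 (N7, w=100) → cum 495
  mile 58 (N8, w=10) → cum 505
Optimal location: mile 44.

x = 44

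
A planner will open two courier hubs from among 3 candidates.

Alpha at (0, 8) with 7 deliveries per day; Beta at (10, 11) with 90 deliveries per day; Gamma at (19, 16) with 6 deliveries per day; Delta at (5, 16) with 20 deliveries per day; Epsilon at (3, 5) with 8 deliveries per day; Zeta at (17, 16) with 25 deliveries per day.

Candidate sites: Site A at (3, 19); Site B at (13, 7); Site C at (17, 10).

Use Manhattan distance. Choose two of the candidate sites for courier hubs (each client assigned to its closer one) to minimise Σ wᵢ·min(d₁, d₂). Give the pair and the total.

{Site A, Site C}, total 1228

Evaluate every pair (each demand assigned to the nearer of the two):
  {Site A, Site C}: total = 1228
  {Site A, Site B}: total = 1339
  {Site B, Site C}: total = 1362
Best pair: {Site A, Site C} with total 1228.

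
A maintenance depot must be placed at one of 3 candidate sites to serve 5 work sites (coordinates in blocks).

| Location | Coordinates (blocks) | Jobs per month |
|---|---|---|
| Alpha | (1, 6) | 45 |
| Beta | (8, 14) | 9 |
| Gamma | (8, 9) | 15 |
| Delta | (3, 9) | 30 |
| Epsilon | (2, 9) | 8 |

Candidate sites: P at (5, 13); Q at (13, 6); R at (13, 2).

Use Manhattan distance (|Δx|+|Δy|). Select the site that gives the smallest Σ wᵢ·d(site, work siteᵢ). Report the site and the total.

Total weighted distance at each candidate:
  P (5, 13): total = 872
  Q (13, 6): total = 1279
  R (13, 2): total = 1707
Minimum is at P with total 872 blocks.

P, total 872 blocks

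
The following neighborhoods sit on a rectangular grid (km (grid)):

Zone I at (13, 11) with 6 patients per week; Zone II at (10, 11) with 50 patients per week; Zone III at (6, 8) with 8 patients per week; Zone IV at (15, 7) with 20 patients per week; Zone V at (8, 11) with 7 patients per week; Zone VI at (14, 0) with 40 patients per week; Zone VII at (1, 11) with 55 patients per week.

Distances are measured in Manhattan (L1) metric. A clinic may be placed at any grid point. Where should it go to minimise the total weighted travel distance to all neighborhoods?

Manhattan distance separates: Σwᵢ(|x−xᵢ|+|y−yᵢ|) = Σwᵢ|x−xᵢ| + Σwᵢ|y−yᵢ|, so x and y are optimised independently as 1-D weighted medians.
Total weight W = 186; half = 93.
x-coordinate, sorted with cumulative weight:
  x=1 (Zone VII, w=55) cum 55
  x=6 (Zone III, w=8) cum 63
  x=8 (Zone V, w=7) cum 70
  x=10 (Zone II, w=50) cum 120  ← median
  x=13 (Zone I, w=6) cum 126
  x=14 (Zone VI, w=40) cum 166
  x=15 (Zone IV, w=20) cum 186
⇒ x* = 10
y-coordinate, sorted with cumulative weight:
  y=0 (Zone VI, w=40) cum 40
  y=7 (Zone IV, w=20) cum 60
  y=8 (Zone III, w=8) cum 68
  y=11 (Zone I, w=6) cum 74
  y=11 (Zone II, w=50) cum 124  ← median
  y=11 (Zone V, w=7) cum 131
  y=11 (Zone VII, w=55) cum 186
⇒ y* = 11

(10, 11)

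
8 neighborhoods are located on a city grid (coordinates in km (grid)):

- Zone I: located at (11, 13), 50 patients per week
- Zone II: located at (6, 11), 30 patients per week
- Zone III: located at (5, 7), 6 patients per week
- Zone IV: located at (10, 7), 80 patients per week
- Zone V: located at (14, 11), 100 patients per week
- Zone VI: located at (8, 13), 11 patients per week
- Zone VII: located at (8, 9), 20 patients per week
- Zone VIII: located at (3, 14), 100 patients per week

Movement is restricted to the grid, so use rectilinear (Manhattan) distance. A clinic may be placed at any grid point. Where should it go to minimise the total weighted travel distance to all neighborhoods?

(10, 11)

Manhattan distance separates: Σwᵢ(|x−xᵢ|+|y−yᵢ|) = Σwᵢ|x−xᵢ| + Σwᵢ|y−yᵢ|, so x and y are optimised independently as 1-D weighted medians.
Total weight W = 397; half = 198.5.
x-coordinate, sorted with cumulative weight:
  x=3 (Zone VIII, w=100) cum 100
  x=5 (Zone III, w=6) cum 106
  x=6 (Zone II, w=30) cum 136
  x=8 (Zone VI, w=11) cum 147
  x=8 (Zone VII, w=20) cum 167
  x=10 (Zone IV, w=80) cum 247  ← median
  x=11 (Zone I, w=50) cum 297
  x=14 (Zone V, w=100) cum 397
⇒ x* = 10
y-coordinate, sorted with cumulative weight:
  y=7 (Zone III, w=6) cum 6
  y=7 (Zone IV, w=80) cum 86
  y=9 (Zone VII, w=20) cum 106
  y=11 (Zone II, w=30) cum 136
  y=11 (Zone V, w=100) cum 236  ← median
  y=13 (Zone I, w=50) cum 286
  y=13 (Zone VI, w=11) cum 297
  y=14 (Zone VIII, w=100) cum 397
⇒ y* = 11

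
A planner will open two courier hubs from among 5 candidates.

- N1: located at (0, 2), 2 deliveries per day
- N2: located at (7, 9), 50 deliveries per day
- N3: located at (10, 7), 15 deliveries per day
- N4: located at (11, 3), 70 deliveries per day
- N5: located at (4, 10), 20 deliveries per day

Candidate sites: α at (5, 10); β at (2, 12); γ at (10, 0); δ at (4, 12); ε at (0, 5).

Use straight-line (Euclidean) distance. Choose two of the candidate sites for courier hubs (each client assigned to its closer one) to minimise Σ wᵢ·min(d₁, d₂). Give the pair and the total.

Evaluate every pair (each demand assigned to the nearer of the two):
  {α, γ}: total = 459.5
  {γ, δ}: total = 598.9
  {β, γ}: total = 694.9
  {γ, ε}: total = 863.5
  {α, ε}: total = 870.6
  {α, β}: total = 883.5
  {α, δ}: total = 883.5
  {δ, ε}: total = 1157.9
  {β, δ}: total = 1187.8
  {β, ε}: total = 1278.2
Best pair: {α, γ} with total 459.5.

{α, γ}, total 459.5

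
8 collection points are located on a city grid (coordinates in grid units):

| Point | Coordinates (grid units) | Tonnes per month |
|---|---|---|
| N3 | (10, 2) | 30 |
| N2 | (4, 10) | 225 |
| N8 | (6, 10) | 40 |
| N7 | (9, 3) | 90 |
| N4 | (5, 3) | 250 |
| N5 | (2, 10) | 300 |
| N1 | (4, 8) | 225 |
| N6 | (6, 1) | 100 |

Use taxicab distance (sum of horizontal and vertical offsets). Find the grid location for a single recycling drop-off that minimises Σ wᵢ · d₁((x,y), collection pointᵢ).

(4, 8)

Manhattan distance separates: Σwᵢ(|x−xᵢ|+|y−yᵢ|) = Σwᵢ|x−xᵢ| + Σwᵢ|y−yᵢ|, so x and y are optimised independently as 1-D weighted medians.
Total weight W = 1260; half = 630.
x-coordinate, sorted with cumulative weight:
  x=2 (N5, w=300) cum 300
  x=4 (N2, w=225) cum 525
  x=4 (N1, w=225) cum 750  ← median
  x=5 (N4, w=250) cum 1000
  x=6 (N8, w=40) cum 1040
  x=6 (N6, w=100) cum 1140
  x=9 (N7, w=90) cum 1230
  x=10 (N3, w=30) cum 1260
⇒ x* = 4
y-coordinate, sorted with cumulative weight:
  y=1 (N6, w=100) cum 100
  y=2 (N3, w=30) cum 130
  y=3 (N7, w=90) cum 220
  y=3 (N4, w=250) cum 470
  y=8 (N1, w=225) cum 695  ← median
  y=10 (N2, w=225) cum 920
  y=10 (N8, w=40) cum 960
  y=10 (N5, w=300) cum 1260
⇒ y* = 8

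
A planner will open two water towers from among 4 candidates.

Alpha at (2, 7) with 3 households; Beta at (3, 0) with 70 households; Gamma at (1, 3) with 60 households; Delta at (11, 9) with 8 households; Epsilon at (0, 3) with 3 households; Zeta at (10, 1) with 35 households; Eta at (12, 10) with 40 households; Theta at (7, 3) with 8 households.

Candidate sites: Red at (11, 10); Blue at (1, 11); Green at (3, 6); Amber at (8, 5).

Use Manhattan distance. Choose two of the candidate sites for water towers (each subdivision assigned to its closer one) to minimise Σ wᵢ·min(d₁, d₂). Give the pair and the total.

{Red, Green}, total 1198

Evaluate every pair (each demand assigned to the nearer of the two):
  {Red, Green}: total = 1198
  {Green, Amber}: total = 1394
  {Red, Amber}: total = 1576
  {Blue, Green}: total = 1788
  {Blue, Amber}: total = 1872
  {Red, Blue}: total = 1918
Best pair: {Red, Green} with total 1198.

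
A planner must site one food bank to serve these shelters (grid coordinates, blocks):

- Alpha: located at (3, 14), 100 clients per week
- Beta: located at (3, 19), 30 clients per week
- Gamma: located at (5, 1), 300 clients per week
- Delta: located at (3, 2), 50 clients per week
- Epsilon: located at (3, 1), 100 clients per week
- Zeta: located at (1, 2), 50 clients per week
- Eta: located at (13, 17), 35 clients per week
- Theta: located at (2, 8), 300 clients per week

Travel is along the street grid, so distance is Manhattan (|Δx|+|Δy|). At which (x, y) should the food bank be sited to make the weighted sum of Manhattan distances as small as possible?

(3, 2)

Manhattan distance separates: Σwᵢ(|x−xᵢ|+|y−yᵢ|) = Σwᵢ|x−xᵢ| + Σwᵢ|y−yᵢ|, so x and y are optimised independently as 1-D weighted medians.
Total weight W = 965; half = 482.5.
x-coordinate, sorted with cumulative weight:
  x=1 (Zeta, w=50) cum 50
  x=2 (Theta, w=300) cum 350
  x=3 (Alpha, w=100) cum 450
  x=3 (Beta, w=30) cum 480
  x=3 (Delta, w=50) cum 530  ← median
  x=3 (Epsilon, w=100) cum 630
  x=5 (Gamma, w=300) cum 930
  x=13 (Eta, w=35) cum 965
⇒ x* = 3
y-coordinate, sorted with cumulative weight:
  y=1 (Gamma, w=300) cum 300
  y=1 (Epsilon, w=100) cum 400
  y=2 (Delta, w=50) cum 450
  y=2 (Zeta, w=50) cum 500  ← median
  y=8 (Theta, w=300) cum 800
  y=14 (Alpha, w=100) cum 900
  y=17 (Eta, w=35) cum 935
  y=19 (Beta, w=30) cum 965
⇒ y* = 2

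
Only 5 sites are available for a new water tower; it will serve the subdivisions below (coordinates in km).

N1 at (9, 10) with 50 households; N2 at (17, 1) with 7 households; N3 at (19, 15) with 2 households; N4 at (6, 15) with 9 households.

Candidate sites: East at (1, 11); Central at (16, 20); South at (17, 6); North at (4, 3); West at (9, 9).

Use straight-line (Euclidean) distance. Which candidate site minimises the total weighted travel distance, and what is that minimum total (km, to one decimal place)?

West, total 212.9 km

Total weighted distance at each candidate:
  East (1, 11): total = 629.7
  Central (16, 20): total = 855.8
  South (17, 6): total = 628.6
  North (4, 3): total = 670.1
  West (9, 9): total = 212.9
Minimum is at West with total 212.9 km.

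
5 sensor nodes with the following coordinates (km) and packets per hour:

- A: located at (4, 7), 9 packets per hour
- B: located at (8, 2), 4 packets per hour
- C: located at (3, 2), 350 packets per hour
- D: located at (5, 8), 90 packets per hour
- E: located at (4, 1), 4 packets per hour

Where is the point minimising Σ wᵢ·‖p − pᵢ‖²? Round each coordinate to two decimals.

The minimiser of Σwᵢ‖p−pᵢ‖² is the weighted centroid p* = (Σwᵢpᵢ)/(Σwᵢ).
Σwᵢ = 457.
Σwᵢxᵢ = 9·4 + 4·8 + 350·3 + 90·5 + 4·4 = 1584.
Σwᵢyᵢ = 9·7 + 4·2 + 350·2 + 90·8 + 4·1 = 1495.
x* = 1584/457 = 3.47, y* = 1495/457 = 3.27.

(3.47, 3.27)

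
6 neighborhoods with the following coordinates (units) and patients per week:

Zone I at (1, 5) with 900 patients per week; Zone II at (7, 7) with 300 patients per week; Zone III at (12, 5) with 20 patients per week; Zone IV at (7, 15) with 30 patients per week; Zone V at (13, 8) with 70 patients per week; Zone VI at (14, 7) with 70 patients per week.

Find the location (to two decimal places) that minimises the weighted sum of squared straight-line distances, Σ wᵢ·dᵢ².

(3.84, 5.90)

The minimiser of Σwᵢ‖p−pᵢ‖² is the weighted centroid p* = (Σwᵢpᵢ)/(Σwᵢ).
Σwᵢ = 1390.
Σwᵢxᵢ = 900·1 + 300·7 + 20·12 + 30·7 + 70·13 + 70·14 = 5340.
Σwᵢyᵢ = 900·5 + 300·7 + 20·5 + 30·15 + 70·8 + 70·7 = 8200.
x* = 5340/1390 = 3.84, y* = 8200/1390 = 5.90.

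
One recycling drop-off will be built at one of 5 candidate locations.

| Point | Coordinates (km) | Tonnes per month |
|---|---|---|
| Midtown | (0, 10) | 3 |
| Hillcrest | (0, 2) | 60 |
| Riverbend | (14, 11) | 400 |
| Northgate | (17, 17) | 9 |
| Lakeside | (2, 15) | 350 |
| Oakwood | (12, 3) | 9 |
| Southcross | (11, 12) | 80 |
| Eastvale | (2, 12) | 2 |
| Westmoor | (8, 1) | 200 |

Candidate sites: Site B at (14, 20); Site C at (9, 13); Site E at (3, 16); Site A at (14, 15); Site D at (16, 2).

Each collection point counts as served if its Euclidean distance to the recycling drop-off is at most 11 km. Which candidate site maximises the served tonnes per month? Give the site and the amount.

Site C, covering 853

Coverage radius r = 11 km; a point is covered iff (Δx)²+(Δy)² ≤ 11² = 121.
  Site B (14, 20): covers {Riverbend, Northgate, Southcross} → 489
  Site C (9, 13): covers {Midtown, Riverbend, Northgate, Lakeside, Oakwood, Southcross, Eastvale} → 853
  Site E (3, 16): covers {Midtown, Lakeside, Southcross, Eastvale} → 435
  Site A (14, 15): covers {Riverbend, Northgate, Southcross} → 489
  Site D (16, 2): covers {Riverbend, Oakwood, Westmoor} → 609
Maximum coverage at Site C: 853 tonnes per month.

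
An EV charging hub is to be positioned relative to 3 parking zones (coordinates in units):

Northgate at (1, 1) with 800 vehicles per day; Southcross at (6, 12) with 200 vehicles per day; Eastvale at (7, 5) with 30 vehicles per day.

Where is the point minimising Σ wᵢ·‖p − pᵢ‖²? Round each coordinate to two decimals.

The minimiser of Σwᵢ‖p−pᵢ‖² is the weighted centroid p* = (Σwᵢpᵢ)/(Σwᵢ).
Σwᵢ = 1030.
Σwᵢxᵢ = 800·1 + 200·6 + 30·7 = 2210.
Σwᵢyᵢ = 800·1 + 200·12 + 30·5 = 3350.
x* = 2210/1030 = 2.15, y* = 3350/1030 = 3.25.

(2.15, 3.25)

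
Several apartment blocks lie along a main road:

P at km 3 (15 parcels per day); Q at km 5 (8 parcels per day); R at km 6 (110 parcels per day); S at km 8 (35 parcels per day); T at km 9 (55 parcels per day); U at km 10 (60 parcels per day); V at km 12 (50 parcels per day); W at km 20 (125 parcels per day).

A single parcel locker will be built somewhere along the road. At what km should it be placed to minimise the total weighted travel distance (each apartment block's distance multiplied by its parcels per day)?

x = 10

For a sum of weighted absolute distances on a line, the optimum is the weighted median (not the mean). Total weight W = 458; half-weight = 229.
Sort by position and accumulate weight:
  km 3 (P, w=15) → cum 15
  km 5 (Q, w=8) → cum 23
  km 6 (R, w=110) → cum 133
  km 8 (S, w=35) → cum 168
  km 9 (T, w=55) → cum 223
  km 10 (U, w=60) → cum 283  ≥ 229 → median here
  km 12 (V, w=50) → cum 333
  km 20 (W, w=125) → cum 458
Optimal location: km 10.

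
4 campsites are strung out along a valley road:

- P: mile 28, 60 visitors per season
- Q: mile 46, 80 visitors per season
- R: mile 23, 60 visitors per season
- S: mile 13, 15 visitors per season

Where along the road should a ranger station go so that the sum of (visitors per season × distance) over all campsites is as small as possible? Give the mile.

For a sum of weighted absolute distances on a line, the optimum is the weighted median (not the mean). Total weight W = 215; half-weight = 107.5.
Sort by position and accumulate weight:
  mile 13 (S, w=15) → cum 15
  mile 23 (R, w=60) → cum 75
  mile 28 (P, w=60) → cum 135  ≥ 107.5 → median here
  mile 46 (Q, w=80) → cum 215
Optimal location: mile 28.

x = 28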